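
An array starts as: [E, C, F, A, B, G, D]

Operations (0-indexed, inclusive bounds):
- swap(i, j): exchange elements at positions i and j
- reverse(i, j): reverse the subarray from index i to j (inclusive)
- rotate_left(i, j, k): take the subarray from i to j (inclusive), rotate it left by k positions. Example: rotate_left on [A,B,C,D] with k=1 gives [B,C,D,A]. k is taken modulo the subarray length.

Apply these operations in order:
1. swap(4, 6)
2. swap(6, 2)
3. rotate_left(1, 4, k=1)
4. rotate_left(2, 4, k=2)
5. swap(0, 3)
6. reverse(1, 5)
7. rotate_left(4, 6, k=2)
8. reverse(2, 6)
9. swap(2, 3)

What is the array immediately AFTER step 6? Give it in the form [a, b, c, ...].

After 1 (swap(4, 6)): [E, C, F, A, D, G, B]
After 2 (swap(6, 2)): [E, C, B, A, D, G, F]
After 3 (rotate_left(1, 4, k=1)): [E, B, A, D, C, G, F]
After 4 (rotate_left(2, 4, k=2)): [E, B, C, A, D, G, F]
After 5 (swap(0, 3)): [A, B, C, E, D, G, F]
After 6 (reverse(1, 5)): [A, G, D, E, C, B, F]

Answer: [A, G, D, E, C, B, F]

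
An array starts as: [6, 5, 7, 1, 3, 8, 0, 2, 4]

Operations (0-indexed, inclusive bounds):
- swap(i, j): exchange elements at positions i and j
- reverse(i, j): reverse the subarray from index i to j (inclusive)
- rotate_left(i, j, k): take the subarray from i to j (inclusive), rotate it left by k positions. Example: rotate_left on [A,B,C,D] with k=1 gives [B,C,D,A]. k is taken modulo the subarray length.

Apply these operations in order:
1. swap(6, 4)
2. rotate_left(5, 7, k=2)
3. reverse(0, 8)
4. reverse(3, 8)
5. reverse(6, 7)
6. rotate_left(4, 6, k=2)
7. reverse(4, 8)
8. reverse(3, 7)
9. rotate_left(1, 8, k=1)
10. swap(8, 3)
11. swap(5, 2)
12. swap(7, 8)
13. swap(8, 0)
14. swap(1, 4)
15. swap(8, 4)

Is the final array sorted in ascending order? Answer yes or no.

Answer: yes

Derivation:
After 1 (swap(6, 4)): [6, 5, 7, 1, 0, 8, 3, 2, 4]
After 2 (rotate_left(5, 7, k=2)): [6, 5, 7, 1, 0, 2, 8, 3, 4]
After 3 (reverse(0, 8)): [4, 3, 8, 2, 0, 1, 7, 5, 6]
After 4 (reverse(3, 8)): [4, 3, 8, 6, 5, 7, 1, 0, 2]
After 5 (reverse(6, 7)): [4, 3, 8, 6, 5, 7, 0, 1, 2]
After 6 (rotate_left(4, 6, k=2)): [4, 3, 8, 6, 0, 5, 7, 1, 2]
After 7 (reverse(4, 8)): [4, 3, 8, 6, 2, 1, 7, 5, 0]
After 8 (reverse(3, 7)): [4, 3, 8, 5, 7, 1, 2, 6, 0]
After 9 (rotate_left(1, 8, k=1)): [4, 8, 5, 7, 1, 2, 6, 0, 3]
After 10 (swap(8, 3)): [4, 8, 5, 3, 1, 2, 6, 0, 7]
After 11 (swap(5, 2)): [4, 8, 2, 3, 1, 5, 6, 0, 7]
After 12 (swap(7, 8)): [4, 8, 2, 3, 1, 5, 6, 7, 0]
After 13 (swap(8, 0)): [0, 8, 2, 3, 1, 5, 6, 7, 4]
After 14 (swap(1, 4)): [0, 1, 2, 3, 8, 5, 6, 7, 4]
After 15 (swap(8, 4)): [0, 1, 2, 3, 4, 5, 6, 7, 8]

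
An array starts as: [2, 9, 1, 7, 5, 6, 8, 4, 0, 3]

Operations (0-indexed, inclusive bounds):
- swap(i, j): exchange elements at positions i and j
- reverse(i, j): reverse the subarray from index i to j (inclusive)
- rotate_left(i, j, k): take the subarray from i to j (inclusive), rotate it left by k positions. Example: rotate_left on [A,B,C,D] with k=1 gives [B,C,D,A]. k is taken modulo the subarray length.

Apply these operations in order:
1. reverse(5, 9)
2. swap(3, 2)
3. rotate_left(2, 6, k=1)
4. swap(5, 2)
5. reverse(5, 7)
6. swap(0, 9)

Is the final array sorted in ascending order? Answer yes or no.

After 1 (reverse(5, 9)): [2, 9, 1, 7, 5, 3, 0, 4, 8, 6]
After 2 (swap(3, 2)): [2, 9, 7, 1, 5, 3, 0, 4, 8, 6]
After 3 (rotate_left(2, 6, k=1)): [2, 9, 1, 5, 3, 0, 7, 4, 8, 6]
After 4 (swap(5, 2)): [2, 9, 0, 5, 3, 1, 7, 4, 8, 6]
After 5 (reverse(5, 7)): [2, 9, 0, 5, 3, 4, 7, 1, 8, 6]
After 6 (swap(0, 9)): [6, 9, 0, 5, 3, 4, 7, 1, 8, 2]

Answer: no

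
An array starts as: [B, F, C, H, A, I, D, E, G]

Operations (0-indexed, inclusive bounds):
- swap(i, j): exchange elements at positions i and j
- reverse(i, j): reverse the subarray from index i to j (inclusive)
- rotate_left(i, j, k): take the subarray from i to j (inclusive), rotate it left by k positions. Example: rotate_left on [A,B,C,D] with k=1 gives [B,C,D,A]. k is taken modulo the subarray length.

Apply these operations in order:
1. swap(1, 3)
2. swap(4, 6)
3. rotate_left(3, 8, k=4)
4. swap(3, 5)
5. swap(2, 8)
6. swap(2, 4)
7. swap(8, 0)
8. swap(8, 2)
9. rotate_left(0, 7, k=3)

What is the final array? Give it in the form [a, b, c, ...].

After 1 (swap(1, 3)): [B, H, C, F, A, I, D, E, G]
After 2 (swap(4, 6)): [B, H, C, F, D, I, A, E, G]
After 3 (rotate_left(3, 8, k=4)): [B, H, C, E, G, F, D, I, A]
After 4 (swap(3, 5)): [B, H, C, F, G, E, D, I, A]
After 5 (swap(2, 8)): [B, H, A, F, G, E, D, I, C]
After 6 (swap(2, 4)): [B, H, G, F, A, E, D, I, C]
After 7 (swap(8, 0)): [C, H, G, F, A, E, D, I, B]
After 8 (swap(8, 2)): [C, H, B, F, A, E, D, I, G]
After 9 (rotate_left(0, 7, k=3)): [F, A, E, D, I, C, H, B, G]

Answer: [F, A, E, D, I, C, H, B, G]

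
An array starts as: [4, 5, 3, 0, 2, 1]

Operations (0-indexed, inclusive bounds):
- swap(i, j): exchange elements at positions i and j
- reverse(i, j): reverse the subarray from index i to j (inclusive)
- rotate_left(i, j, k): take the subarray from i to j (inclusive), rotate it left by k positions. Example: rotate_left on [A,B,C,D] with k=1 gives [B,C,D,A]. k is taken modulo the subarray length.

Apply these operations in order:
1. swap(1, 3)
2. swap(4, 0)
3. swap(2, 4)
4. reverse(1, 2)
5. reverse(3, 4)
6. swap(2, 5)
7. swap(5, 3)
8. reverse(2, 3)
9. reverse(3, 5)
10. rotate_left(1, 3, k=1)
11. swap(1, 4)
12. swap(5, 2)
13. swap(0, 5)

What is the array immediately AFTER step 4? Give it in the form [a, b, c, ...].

Answer: [2, 4, 0, 5, 3, 1]

Derivation:
After 1 (swap(1, 3)): [4, 0, 3, 5, 2, 1]
After 2 (swap(4, 0)): [2, 0, 3, 5, 4, 1]
After 3 (swap(2, 4)): [2, 0, 4, 5, 3, 1]
After 4 (reverse(1, 2)): [2, 4, 0, 5, 3, 1]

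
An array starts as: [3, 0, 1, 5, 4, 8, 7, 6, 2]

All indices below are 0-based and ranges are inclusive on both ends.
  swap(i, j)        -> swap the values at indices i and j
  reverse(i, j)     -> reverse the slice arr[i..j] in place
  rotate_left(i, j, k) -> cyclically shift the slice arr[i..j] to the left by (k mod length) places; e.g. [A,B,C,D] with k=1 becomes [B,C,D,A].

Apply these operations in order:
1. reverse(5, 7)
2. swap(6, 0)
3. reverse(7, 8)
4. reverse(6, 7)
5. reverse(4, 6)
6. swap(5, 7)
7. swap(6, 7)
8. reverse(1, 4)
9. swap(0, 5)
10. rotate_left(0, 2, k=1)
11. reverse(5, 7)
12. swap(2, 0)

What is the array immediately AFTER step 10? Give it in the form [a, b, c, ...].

Answer: [2, 5, 3, 1, 0, 7, 6, 4, 8]

Derivation:
After 1 (reverse(5, 7)): [3, 0, 1, 5, 4, 6, 7, 8, 2]
After 2 (swap(6, 0)): [7, 0, 1, 5, 4, 6, 3, 8, 2]
After 3 (reverse(7, 8)): [7, 0, 1, 5, 4, 6, 3, 2, 8]
After 4 (reverse(6, 7)): [7, 0, 1, 5, 4, 6, 2, 3, 8]
After 5 (reverse(4, 6)): [7, 0, 1, 5, 2, 6, 4, 3, 8]
After 6 (swap(5, 7)): [7, 0, 1, 5, 2, 3, 4, 6, 8]
After 7 (swap(6, 7)): [7, 0, 1, 5, 2, 3, 6, 4, 8]
After 8 (reverse(1, 4)): [7, 2, 5, 1, 0, 3, 6, 4, 8]
After 9 (swap(0, 5)): [3, 2, 5, 1, 0, 7, 6, 4, 8]
After 10 (rotate_left(0, 2, k=1)): [2, 5, 3, 1, 0, 7, 6, 4, 8]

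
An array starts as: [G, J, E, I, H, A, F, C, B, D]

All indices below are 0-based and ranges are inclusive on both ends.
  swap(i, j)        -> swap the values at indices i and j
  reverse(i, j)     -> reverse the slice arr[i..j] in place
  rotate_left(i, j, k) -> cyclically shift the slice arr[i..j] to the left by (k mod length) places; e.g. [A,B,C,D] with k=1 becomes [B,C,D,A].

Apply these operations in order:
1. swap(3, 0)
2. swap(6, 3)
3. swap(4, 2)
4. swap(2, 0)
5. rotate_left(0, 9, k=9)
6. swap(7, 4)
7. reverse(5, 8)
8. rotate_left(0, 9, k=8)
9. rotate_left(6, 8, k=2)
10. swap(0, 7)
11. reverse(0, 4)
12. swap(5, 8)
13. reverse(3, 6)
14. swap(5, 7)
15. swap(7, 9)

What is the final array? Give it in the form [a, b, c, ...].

After 1 (swap(3, 0)): [I, J, E, G, H, A, F, C, B, D]
After 2 (swap(6, 3)): [I, J, E, F, H, A, G, C, B, D]
After 3 (swap(4, 2)): [I, J, H, F, E, A, G, C, B, D]
After 4 (swap(2, 0)): [H, J, I, F, E, A, G, C, B, D]
After 5 (rotate_left(0, 9, k=9)): [D, H, J, I, F, E, A, G, C, B]
After 6 (swap(7, 4)): [D, H, J, I, G, E, A, F, C, B]
After 7 (reverse(5, 8)): [D, H, J, I, G, C, F, A, E, B]
After 8 (rotate_left(0, 9, k=8)): [E, B, D, H, J, I, G, C, F, A]
After 9 (rotate_left(6, 8, k=2)): [E, B, D, H, J, I, F, G, C, A]
After 10 (swap(0, 7)): [G, B, D, H, J, I, F, E, C, A]
After 11 (reverse(0, 4)): [J, H, D, B, G, I, F, E, C, A]
After 12 (swap(5, 8)): [J, H, D, B, G, C, F, E, I, A]
After 13 (reverse(3, 6)): [J, H, D, F, C, G, B, E, I, A]
After 14 (swap(5, 7)): [J, H, D, F, C, E, B, G, I, A]
After 15 (swap(7, 9)): [J, H, D, F, C, E, B, A, I, G]

Answer: [J, H, D, F, C, E, B, A, I, G]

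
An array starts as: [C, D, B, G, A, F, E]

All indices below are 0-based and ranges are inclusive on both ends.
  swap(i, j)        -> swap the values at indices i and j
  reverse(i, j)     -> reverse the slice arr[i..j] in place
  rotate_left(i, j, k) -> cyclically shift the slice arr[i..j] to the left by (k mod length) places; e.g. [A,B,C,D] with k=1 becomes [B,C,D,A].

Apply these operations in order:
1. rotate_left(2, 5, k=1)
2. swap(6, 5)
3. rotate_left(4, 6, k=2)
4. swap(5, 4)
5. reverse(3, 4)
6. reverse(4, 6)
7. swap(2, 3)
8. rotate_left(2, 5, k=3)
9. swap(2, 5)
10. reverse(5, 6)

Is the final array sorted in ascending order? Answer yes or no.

After 1 (rotate_left(2, 5, k=1)): [C, D, G, A, F, B, E]
After 2 (swap(6, 5)): [C, D, G, A, F, E, B]
After 3 (rotate_left(4, 6, k=2)): [C, D, G, A, B, F, E]
After 4 (swap(5, 4)): [C, D, G, A, F, B, E]
After 5 (reverse(3, 4)): [C, D, G, F, A, B, E]
After 6 (reverse(4, 6)): [C, D, G, F, E, B, A]
After 7 (swap(2, 3)): [C, D, F, G, E, B, A]
After 8 (rotate_left(2, 5, k=3)): [C, D, B, F, G, E, A]
After 9 (swap(2, 5)): [C, D, E, F, G, B, A]
After 10 (reverse(5, 6)): [C, D, E, F, G, A, B]

Answer: no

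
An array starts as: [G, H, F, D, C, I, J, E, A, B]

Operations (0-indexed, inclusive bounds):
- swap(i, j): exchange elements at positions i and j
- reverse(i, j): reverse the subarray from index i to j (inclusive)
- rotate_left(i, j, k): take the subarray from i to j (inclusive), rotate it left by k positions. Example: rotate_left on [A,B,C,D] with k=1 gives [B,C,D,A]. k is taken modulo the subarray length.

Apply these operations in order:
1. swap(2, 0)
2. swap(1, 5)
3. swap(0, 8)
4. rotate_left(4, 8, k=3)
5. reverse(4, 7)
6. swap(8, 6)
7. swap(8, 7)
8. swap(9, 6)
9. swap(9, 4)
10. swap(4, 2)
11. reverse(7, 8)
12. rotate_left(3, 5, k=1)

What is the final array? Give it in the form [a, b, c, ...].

After 1 (swap(2, 0)): [F, H, G, D, C, I, J, E, A, B]
After 2 (swap(1, 5)): [F, I, G, D, C, H, J, E, A, B]
After 3 (swap(0, 8)): [A, I, G, D, C, H, J, E, F, B]
After 4 (rotate_left(4, 8, k=3)): [A, I, G, D, E, F, C, H, J, B]
After 5 (reverse(4, 7)): [A, I, G, D, H, C, F, E, J, B]
After 6 (swap(8, 6)): [A, I, G, D, H, C, J, E, F, B]
After 7 (swap(8, 7)): [A, I, G, D, H, C, J, F, E, B]
After 8 (swap(9, 6)): [A, I, G, D, H, C, B, F, E, J]
After 9 (swap(9, 4)): [A, I, G, D, J, C, B, F, E, H]
After 10 (swap(4, 2)): [A, I, J, D, G, C, B, F, E, H]
After 11 (reverse(7, 8)): [A, I, J, D, G, C, B, E, F, H]
After 12 (rotate_left(3, 5, k=1)): [A, I, J, G, C, D, B, E, F, H]

Answer: [A, I, J, G, C, D, B, E, F, H]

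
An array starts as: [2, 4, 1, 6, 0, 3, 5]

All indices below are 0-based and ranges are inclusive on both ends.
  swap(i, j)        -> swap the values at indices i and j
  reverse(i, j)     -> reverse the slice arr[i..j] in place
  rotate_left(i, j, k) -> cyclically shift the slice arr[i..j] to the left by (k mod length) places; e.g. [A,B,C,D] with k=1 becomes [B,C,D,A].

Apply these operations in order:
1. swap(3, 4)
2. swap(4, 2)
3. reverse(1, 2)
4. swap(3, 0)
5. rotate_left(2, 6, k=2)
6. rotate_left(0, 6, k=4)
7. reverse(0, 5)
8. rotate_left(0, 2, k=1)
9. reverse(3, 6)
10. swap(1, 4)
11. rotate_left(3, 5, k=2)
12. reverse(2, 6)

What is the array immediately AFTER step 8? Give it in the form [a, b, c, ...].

After 1 (swap(3, 4)): [2, 4, 1, 0, 6, 3, 5]
After 2 (swap(4, 2)): [2, 4, 6, 0, 1, 3, 5]
After 3 (reverse(1, 2)): [2, 6, 4, 0, 1, 3, 5]
After 4 (swap(3, 0)): [0, 6, 4, 2, 1, 3, 5]
After 5 (rotate_left(2, 6, k=2)): [0, 6, 1, 3, 5, 4, 2]
After 6 (rotate_left(0, 6, k=4)): [5, 4, 2, 0, 6, 1, 3]
After 7 (reverse(0, 5)): [1, 6, 0, 2, 4, 5, 3]
After 8 (rotate_left(0, 2, k=1)): [6, 0, 1, 2, 4, 5, 3]

Answer: [6, 0, 1, 2, 4, 5, 3]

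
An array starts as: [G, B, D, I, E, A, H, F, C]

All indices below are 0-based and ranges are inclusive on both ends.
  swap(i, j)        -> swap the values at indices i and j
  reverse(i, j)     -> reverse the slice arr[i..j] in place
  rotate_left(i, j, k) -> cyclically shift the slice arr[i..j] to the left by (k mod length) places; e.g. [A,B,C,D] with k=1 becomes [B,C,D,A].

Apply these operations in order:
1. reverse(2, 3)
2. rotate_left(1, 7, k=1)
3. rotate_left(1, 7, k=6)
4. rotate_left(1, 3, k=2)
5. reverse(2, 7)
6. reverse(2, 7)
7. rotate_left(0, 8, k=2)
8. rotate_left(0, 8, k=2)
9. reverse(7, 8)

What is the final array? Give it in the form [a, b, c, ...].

After 1 (reverse(2, 3)): [G, B, I, D, E, A, H, F, C]
After 2 (rotate_left(1, 7, k=1)): [G, I, D, E, A, H, F, B, C]
After 3 (rotate_left(1, 7, k=6)): [G, B, I, D, E, A, H, F, C]
After 4 (rotate_left(1, 3, k=2)): [G, D, B, I, E, A, H, F, C]
After 5 (reverse(2, 7)): [G, D, F, H, A, E, I, B, C]
After 6 (reverse(2, 7)): [G, D, B, I, E, A, H, F, C]
After 7 (rotate_left(0, 8, k=2)): [B, I, E, A, H, F, C, G, D]
After 8 (rotate_left(0, 8, k=2)): [E, A, H, F, C, G, D, B, I]
After 9 (reverse(7, 8)): [E, A, H, F, C, G, D, I, B]

Answer: [E, A, H, F, C, G, D, I, B]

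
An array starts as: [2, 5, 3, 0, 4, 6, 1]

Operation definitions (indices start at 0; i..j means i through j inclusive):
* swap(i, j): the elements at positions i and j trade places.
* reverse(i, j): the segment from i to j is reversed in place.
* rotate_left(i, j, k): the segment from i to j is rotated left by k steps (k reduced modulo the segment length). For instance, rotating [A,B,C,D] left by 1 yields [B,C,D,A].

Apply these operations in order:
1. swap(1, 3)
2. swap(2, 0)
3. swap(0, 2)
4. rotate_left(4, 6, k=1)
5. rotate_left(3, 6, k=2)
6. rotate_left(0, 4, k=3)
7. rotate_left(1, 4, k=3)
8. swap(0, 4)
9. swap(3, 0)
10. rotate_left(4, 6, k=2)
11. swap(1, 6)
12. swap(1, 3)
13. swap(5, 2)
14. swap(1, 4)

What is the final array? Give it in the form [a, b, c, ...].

After 1 (swap(1, 3)): [2, 0, 3, 5, 4, 6, 1]
After 2 (swap(2, 0)): [3, 0, 2, 5, 4, 6, 1]
After 3 (swap(0, 2)): [2, 0, 3, 5, 4, 6, 1]
After 4 (rotate_left(4, 6, k=1)): [2, 0, 3, 5, 6, 1, 4]
After 5 (rotate_left(3, 6, k=2)): [2, 0, 3, 1, 4, 5, 6]
After 6 (rotate_left(0, 4, k=3)): [1, 4, 2, 0, 3, 5, 6]
After 7 (rotate_left(1, 4, k=3)): [1, 3, 4, 2, 0, 5, 6]
After 8 (swap(0, 4)): [0, 3, 4, 2, 1, 5, 6]
After 9 (swap(3, 0)): [2, 3, 4, 0, 1, 5, 6]
After 10 (rotate_left(4, 6, k=2)): [2, 3, 4, 0, 6, 1, 5]
After 11 (swap(1, 6)): [2, 5, 4, 0, 6, 1, 3]
After 12 (swap(1, 3)): [2, 0, 4, 5, 6, 1, 3]
After 13 (swap(5, 2)): [2, 0, 1, 5, 6, 4, 3]
After 14 (swap(1, 4)): [2, 6, 1, 5, 0, 4, 3]

Answer: [2, 6, 1, 5, 0, 4, 3]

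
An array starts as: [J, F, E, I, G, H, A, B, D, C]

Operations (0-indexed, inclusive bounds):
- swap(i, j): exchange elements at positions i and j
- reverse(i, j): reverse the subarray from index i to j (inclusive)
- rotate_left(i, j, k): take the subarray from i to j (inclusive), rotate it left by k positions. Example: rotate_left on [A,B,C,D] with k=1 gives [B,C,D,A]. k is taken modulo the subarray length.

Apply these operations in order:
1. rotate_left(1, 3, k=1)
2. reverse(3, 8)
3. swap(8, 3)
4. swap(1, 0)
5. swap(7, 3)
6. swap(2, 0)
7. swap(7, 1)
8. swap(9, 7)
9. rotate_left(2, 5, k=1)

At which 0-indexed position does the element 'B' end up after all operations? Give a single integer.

Answer: 3

Derivation:
After 1 (rotate_left(1, 3, k=1)): [J, E, I, F, G, H, A, B, D, C]
After 2 (reverse(3, 8)): [J, E, I, D, B, A, H, G, F, C]
After 3 (swap(8, 3)): [J, E, I, F, B, A, H, G, D, C]
After 4 (swap(1, 0)): [E, J, I, F, B, A, H, G, D, C]
After 5 (swap(7, 3)): [E, J, I, G, B, A, H, F, D, C]
After 6 (swap(2, 0)): [I, J, E, G, B, A, H, F, D, C]
After 7 (swap(7, 1)): [I, F, E, G, B, A, H, J, D, C]
After 8 (swap(9, 7)): [I, F, E, G, B, A, H, C, D, J]
After 9 (rotate_left(2, 5, k=1)): [I, F, G, B, A, E, H, C, D, J]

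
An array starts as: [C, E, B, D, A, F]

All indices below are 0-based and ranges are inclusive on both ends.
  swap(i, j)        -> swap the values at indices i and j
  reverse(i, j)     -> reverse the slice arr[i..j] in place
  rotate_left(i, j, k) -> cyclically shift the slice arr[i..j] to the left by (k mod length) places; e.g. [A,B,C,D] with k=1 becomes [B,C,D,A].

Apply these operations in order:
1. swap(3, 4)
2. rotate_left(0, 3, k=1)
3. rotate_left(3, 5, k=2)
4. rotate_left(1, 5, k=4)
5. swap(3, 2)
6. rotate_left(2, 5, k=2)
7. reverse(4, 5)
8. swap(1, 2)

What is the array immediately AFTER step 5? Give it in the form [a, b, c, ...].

Answer: [E, D, A, B, F, C]

Derivation:
After 1 (swap(3, 4)): [C, E, B, A, D, F]
After 2 (rotate_left(0, 3, k=1)): [E, B, A, C, D, F]
After 3 (rotate_left(3, 5, k=2)): [E, B, A, F, C, D]
After 4 (rotate_left(1, 5, k=4)): [E, D, B, A, F, C]
After 5 (swap(3, 2)): [E, D, A, B, F, C]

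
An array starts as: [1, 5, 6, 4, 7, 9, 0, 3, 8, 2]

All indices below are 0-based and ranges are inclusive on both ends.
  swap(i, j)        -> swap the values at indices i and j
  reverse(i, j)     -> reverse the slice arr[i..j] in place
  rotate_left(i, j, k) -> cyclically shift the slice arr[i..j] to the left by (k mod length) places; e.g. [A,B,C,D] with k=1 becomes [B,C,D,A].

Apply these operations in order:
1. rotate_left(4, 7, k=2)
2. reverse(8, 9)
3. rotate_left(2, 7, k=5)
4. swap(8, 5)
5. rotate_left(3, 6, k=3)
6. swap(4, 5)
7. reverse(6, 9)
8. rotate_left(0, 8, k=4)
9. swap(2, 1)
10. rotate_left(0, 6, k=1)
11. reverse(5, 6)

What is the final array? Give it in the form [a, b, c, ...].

Answer: [8, 6, 0, 7, 1, 4, 5, 9, 3, 2]

Derivation:
After 1 (rotate_left(4, 7, k=2)): [1, 5, 6, 4, 0, 3, 7, 9, 8, 2]
After 2 (reverse(8, 9)): [1, 5, 6, 4, 0, 3, 7, 9, 2, 8]
After 3 (rotate_left(2, 7, k=5)): [1, 5, 9, 6, 4, 0, 3, 7, 2, 8]
After 4 (swap(8, 5)): [1, 5, 9, 6, 4, 2, 3, 7, 0, 8]
After 5 (rotate_left(3, 6, k=3)): [1, 5, 9, 3, 6, 4, 2, 7, 0, 8]
After 6 (swap(4, 5)): [1, 5, 9, 3, 4, 6, 2, 7, 0, 8]
After 7 (reverse(6, 9)): [1, 5, 9, 3, 4, 6, 8, 0, 7, 2]
After 8 (rotate_left(0, 8, k=4)): [4, 6, 8, 0, 7, 1, 5, 9, 3, 2]
After 9 (swap(2, 1)): [4, 8, 6, 0, 7, 1, 5, 9, 3, 2]
After 10 (rotate_left(0, 6, k=1)): [8, 6, 0, 7, 1, 5, 4, 9, 3, 2]
After 11 (reverse(5, 6)): [8, 6, 0, 7, 1, 4, 5, 9, 3, 2]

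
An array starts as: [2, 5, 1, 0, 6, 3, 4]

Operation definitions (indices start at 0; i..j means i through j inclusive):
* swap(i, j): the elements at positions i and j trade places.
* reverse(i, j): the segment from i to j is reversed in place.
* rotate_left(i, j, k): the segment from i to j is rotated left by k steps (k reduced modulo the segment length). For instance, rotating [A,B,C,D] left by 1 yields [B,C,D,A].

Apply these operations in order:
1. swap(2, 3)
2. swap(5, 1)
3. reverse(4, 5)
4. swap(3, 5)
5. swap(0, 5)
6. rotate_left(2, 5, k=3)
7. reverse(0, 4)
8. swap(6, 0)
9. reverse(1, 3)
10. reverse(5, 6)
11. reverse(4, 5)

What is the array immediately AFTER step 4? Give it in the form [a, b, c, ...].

Answer: [2, 3, 0, 6, 5, 1, 4]

Derivation:
After 1 (swap(2, 3)): [2, 5, 0, 1, 6, 3, 4]
After 2 (swap(5, 1)): [2, 3, 0, 1, 6, 5, 4]
After 3 (reverse(4, 5)): [2, 3, 0, 1, 5, 6, 4]
After 4 (swap(3, 5)): [2, 3, 0, 6, 5, 1, 4]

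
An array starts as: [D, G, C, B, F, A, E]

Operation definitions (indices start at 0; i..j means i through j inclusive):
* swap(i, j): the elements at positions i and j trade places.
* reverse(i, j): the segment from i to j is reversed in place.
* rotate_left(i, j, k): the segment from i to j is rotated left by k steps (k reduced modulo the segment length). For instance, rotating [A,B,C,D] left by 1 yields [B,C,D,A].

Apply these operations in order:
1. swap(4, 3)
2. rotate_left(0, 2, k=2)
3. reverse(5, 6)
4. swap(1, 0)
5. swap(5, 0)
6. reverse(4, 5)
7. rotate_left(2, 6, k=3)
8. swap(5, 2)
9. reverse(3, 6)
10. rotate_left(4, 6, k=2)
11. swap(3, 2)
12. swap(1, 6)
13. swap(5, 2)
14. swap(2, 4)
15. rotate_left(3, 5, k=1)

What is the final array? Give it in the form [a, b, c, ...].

Answer: [E, G, A, B, D, F, C]

Derivation:
After 1 (swap(4, 3)): [D, G, C, F, B, A, E]
After 2 (rotate_left(0, 2, k=2)): [C, D, G, F, B, A, E]
After 3 (reverse(5, 6)): [C, D, G, F, B, E, A]
After 4 (swap(1, 0)): [D, C, G, F, B, E, A]
After 5 (swap(5, 0)): [E, C, G, F, B, D, A]
After 6 (reverse(4, 5)): [E, C, G, F, D, B, A]
After 7 (rotate_left(2, 6, k=3)): [E, C, B, A, G, F, D]
After 8 (swap(5, 2)): [E, C, F, A, G, B, D]
After 9 (reverse(3, 6)): [E, C, F, D, B, G, A]
After 10 (rotate_left(4, 6, k=2)): [E, C, F, D, A, B, G]
After 11 (swap(3, 2)): [E, C, D, F, A, B, G]
After 12 (swap(1, 6)): [E, G, D, F, A, B, C]
After 13 (swap(5, 2)): [E, G, B, F, A, D, C]
After 14 (swap(2, 4)): [E, G, A, F, B, D, C]
After 15 (rotate_left(3, 5, k=1)): [E, G, A, B, D, F, C]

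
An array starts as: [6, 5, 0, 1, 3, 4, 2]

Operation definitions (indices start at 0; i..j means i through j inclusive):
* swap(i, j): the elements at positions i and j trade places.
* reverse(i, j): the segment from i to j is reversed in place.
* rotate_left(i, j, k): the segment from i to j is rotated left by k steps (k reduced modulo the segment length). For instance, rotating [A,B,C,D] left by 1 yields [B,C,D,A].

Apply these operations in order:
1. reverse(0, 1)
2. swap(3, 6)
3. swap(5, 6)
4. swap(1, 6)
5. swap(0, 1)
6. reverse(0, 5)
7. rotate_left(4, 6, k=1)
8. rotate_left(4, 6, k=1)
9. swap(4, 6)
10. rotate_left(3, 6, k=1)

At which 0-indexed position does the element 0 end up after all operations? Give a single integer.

After 1 (reverse(0, 1)): [5, 6, 0, 1, 3, 4, 2]
After 2 (swap(3, 6)): [5, 6, 0, 2, 3, 4, 1]
After 3 (swap(5, 6)): [5, 6, 0, 2, 3, 1, 4]
After 4 (swap(1, 6)): [5, 4, 0, 2, 3, 1, 6]
After 5 (swap(0, 1)): [4, 5, 0, 2, 3, 1, 6]
After 6 (reverse(0, 5)): [1, 3, 2, 0, 5, 4, 6]
After 7 (rotate_left(4, 6, k=1)): [1, 3, 2, 0, 4, 6, 5]
After 8 (rotate_left(4, 6, k=1)): [1, 3, 2, 0, 6, 5, 4]
After 9 (swap(4, 6)): [1, 3, 2, 0, 4, 5, 6]
After 10 (rotate_left(3, 6, k=1)): [1, 3, 2, 4, 5, 6, 0]

Answer: 6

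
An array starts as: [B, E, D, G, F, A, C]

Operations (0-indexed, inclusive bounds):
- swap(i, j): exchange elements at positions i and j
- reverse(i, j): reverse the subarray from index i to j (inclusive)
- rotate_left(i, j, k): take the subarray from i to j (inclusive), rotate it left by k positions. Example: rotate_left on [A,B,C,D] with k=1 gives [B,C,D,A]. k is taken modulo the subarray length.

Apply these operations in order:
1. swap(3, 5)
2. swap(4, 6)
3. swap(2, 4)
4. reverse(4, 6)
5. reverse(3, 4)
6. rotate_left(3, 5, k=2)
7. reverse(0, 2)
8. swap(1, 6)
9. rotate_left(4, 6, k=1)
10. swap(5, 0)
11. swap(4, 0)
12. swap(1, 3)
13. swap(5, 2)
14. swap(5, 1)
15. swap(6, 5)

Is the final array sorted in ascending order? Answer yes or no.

After 1 (swap(3, 5)): [B, E, D, A, F, G, C]
After 2 (swap(4, 6)): [B, E, D, A, C, G, F]
After 3 (swap(2, 4)): [B, E, C, A, D, G, F]
After 4 (reverse(4, 6)): [B, E, C, A, F, G, D]
After 5 (reverse(3, 4)): [B, E, C, F, A, G, D]
After 6 (rotate_left(3, 5, k=2)): [B, E, C, G, F, A, D]
After 7 (reverse(0, 2)): [C, E, B, G, F, A, D]
After 8 (swap(1, 6)): [C, D, B, G, F, A, E]
After 9 (rotate_left(4, 6, k=1)): [C, D, B, G, A, E, F]
After 10 (swap(5, 0)): [E, D, B, G, A, C, F]
After 11 (swap(4, 0)): [A, D, B, G, E, C, F]
After 12 (swap(1, 3)): [A, G, B, D, E, C, F]
After 13 (swap(5, 2)): [A, G, C, D, E, B, F]
After 14 (swap(5, 1)): [A, B, C, D, E, G, F]
After 15 (swap(6, 5)): [A, B, C, D, E, F, G]

Answer: yes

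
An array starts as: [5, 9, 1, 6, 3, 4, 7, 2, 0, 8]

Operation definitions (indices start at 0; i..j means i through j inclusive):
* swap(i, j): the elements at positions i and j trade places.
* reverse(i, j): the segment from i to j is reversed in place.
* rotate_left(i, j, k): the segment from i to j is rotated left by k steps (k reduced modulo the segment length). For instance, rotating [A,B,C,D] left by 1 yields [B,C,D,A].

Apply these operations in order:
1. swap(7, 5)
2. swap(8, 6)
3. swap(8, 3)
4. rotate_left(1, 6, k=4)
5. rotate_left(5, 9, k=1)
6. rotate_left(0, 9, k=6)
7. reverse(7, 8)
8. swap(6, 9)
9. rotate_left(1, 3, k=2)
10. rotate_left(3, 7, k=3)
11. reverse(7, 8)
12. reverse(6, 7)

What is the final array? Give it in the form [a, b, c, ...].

Answer: [4, 7, 6, 3, 1, 8, 9, 5, 2, 0]

Derivation:
After 1 (swap(7, 5)): [5, 9, 1, 6, 3, 2, 7, 4, 0, 8]
After 2 (swap(8, 6)): [5, 9, 1, 6, 3, 2, 0, 4, 7, 8]
After 3 (swap(8, 3)): [5, 9, 1, 7, 3, 2, 0, 4, 6, 8]
After 4 (rotate_left(1, 6, k=4)): [5, 2, 0, 9, 1, 7, 3, 4, 6, 8]
After 5 (rotate_left(5, 9, k=1)): [5, 2, 0, 9, 1, 3, 4, 6, 8, 7]
After 6 (rotate_left(0, 9, k=6)): [4, 6, 8, 7, 5, 2, 0, 9, 1, 3]
After 7 (reverse(7, 8)): [4, 6, 8, 7, 5, 2, 0, 1, 9, 3]
After 8 (swap(6, 9)): [4, 6, 8, 7, 5, 2, 3, 1, 9, 0]
After 9 (rotate_left(1, 3, k=2)): [4, 7, 6, 8, 5, 2, 3, 1, 9, 0]
After 10 (rotate_left(3, 7, k=3)): [4, 7, 6, 3, 1, 8, 5, 2, 9, 0]
After 11 (reverse(7, 8)): [4, 7, 6, 3, 1, 8, 5, 9, 2, 0]
After 12 (reverse(6, 7)): [4, 7, 6, 3, 1, 8, 9, 5, 2, 0]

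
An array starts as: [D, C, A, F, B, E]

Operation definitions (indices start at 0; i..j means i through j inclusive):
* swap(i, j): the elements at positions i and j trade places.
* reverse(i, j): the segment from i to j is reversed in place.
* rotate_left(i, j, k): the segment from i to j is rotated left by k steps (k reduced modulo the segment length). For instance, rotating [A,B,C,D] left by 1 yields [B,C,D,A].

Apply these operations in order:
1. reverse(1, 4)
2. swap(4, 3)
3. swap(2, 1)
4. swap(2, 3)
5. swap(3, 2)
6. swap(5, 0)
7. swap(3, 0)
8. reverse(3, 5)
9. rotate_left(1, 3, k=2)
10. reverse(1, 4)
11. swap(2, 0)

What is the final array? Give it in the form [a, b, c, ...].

After 1 (reverse(1, 4)): [D, B, F, A, C, E]
After 2 (swap(4, 3)): [D, B, F, C, A, E]
After 3 (swap(2, 1)): [D, F, B, C, A, E]
After 4 (swap(2, 3)): [D, F, C, B, A, E]
After 5 (swap(3, 2)): [D, F, B, C, A, E]
After 6 (swap(5, 0)): [E, F, B, C, A, D]
After 7 (swap(3, 0)): [C, F, B, E, A, D]
After 8 (reverse(3, 5)): [C, F, B, D, A, E]
After 9 (rotate_left(1, 3, k=2)): [C, D, F, B, A, E]
After 10 (reverse(1, 4)): [C, A, B, F, D, E]
After 11 (swap(2, 0)): [B, A, C, F, D, E]

Answer: [B, A, C, F, D, E]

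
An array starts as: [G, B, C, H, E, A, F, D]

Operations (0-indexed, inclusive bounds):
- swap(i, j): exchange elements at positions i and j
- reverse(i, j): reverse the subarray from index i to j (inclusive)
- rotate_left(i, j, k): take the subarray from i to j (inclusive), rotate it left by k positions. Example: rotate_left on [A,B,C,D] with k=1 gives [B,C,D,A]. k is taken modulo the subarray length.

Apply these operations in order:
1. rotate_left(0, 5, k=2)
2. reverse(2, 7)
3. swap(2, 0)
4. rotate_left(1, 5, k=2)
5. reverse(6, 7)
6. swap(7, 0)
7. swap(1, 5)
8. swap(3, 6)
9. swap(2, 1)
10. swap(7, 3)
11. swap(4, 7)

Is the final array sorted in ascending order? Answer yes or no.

Answer: yes

Derivation:
After 1 (rotate_left(0, 5, k=2)): [C, H, E, A, G, B, F, D]
After 2 (reverse(2, 7)): [C, H, D, F, B, G, A, E]
After 3 (swap(2, 0)): [D, H, C, F, B, G, A, E]
After 4 (rotate_left(1, 5, k=2)): [D, F, B, G, H, C, A, E]
After 5 (reverse(6, 7)): [D, F, B, G, H, C, E, A]
After 6 (swap(7, 0)): [A, F, B, G, H, C, E, D]
After 7 (swap(1, 5)): [A, C, B, G, H, F, E, D]
After 8 (swap(3, 6)): [A, C, B, E, H, F, G, D]
After 9 (swap(2, 1)): [A, B, C, E, H, F, G, D]
After 10 (swap(7, 3)): [A, B, C, D, H, F, G, E]
After 11 (swap(4, 7)): [A, B, C, D, E, F, G, H]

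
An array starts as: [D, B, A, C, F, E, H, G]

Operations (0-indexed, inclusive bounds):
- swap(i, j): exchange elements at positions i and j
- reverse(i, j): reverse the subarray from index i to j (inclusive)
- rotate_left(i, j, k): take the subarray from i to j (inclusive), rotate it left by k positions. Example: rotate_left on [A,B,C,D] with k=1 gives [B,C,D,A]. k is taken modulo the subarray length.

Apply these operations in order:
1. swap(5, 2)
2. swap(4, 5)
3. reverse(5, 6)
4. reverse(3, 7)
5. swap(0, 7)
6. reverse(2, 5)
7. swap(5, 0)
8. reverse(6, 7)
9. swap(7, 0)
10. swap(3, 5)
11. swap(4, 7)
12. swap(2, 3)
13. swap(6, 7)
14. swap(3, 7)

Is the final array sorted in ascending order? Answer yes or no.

Answer: yes

Derivation:
After 1 (swap(5, 2)): [D, B, E, C, F, A, H, G]
After 2 (swap(4, 5)): [D, B, E, C, A, F, H, G]
After 3 (reverse(5, 6)): [D, B, E, C, A, H, F, G]
After 4 (reverse(3, 7)): [D, B, E, G, F, H, A, C]
After 5 (swap(0, 7)): [C, B, E, G, F, H, A, D]
After 6 (reverse(2, 5)): [C, B, H, F, G, E, A, D]
After 7 (swap(5, 0)): [E, B, H, F, G, C, A, D]
After 8 (reverse(6, 7)): [E, B, H, F, G, C, D, A]
After 9 (swap(7, 0)): [A, B, H, F, G, C, D, E]
After 10 (swap(3, 5)): [A, B, H, C, G, F, D, E]
After 11 (swap(4, 7)): [A, B, H, C, E, F, D, G]
After 12 (swap(2, 3)): [A, B, C, H, E, F, D, G]
After 13 (swap(6, 7)): [A, B, C, H, E, F, G, D]
After 14 (swap(3, 7)): [A, B, C, D, E, F, G, H]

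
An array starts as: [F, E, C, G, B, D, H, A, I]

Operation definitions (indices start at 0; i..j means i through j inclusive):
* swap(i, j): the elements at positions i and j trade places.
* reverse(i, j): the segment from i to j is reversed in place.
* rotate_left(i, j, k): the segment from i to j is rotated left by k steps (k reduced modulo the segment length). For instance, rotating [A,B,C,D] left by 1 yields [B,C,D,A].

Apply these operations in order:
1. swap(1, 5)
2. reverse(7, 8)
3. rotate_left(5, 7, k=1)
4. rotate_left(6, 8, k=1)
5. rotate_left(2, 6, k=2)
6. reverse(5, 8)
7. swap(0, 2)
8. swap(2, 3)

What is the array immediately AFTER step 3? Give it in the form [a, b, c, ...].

Answer: [F, D, C, G, B, H, I, E, A]

Derivation:
After 1 (swap(1, 5)): [F, D, C, G, B, E, H, A, I]
After 2 (reverse(7, 8)): [F, D, C, G, B, E, H, I, A]
After 3 (rotate_left(5, 7, k=1)): [F, D, C, G, B, H, I, E, A]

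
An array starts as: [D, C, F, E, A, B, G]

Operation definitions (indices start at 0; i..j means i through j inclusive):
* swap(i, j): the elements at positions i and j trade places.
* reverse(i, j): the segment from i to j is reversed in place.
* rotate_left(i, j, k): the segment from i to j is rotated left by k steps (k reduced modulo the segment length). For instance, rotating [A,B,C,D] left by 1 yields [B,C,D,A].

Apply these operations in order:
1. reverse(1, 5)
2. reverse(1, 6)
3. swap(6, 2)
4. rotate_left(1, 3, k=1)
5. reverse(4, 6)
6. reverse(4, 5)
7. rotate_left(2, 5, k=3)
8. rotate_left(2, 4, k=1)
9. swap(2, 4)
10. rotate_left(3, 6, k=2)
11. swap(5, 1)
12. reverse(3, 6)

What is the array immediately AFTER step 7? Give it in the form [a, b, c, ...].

After 1 (reverse(1, 5)): [D, B, A, E, F, C, G]
After 2 (reverse(1, 6)): [D, G, C, F, E, A, B]
After 3 (swap(6, 2)): [D, G, B, F, E, A, C]
After 4 (rotate_left(1, 3, k=1)): [D, B, F, G, E, A, C]
After 5 (reverse(4, 6)): [D, B, F, G, C, A, E]
After 6 (reverse(4, 5)): [D, B, F, G, A, C, E]
After 7 (rotate_left(2, 5, k=3)): [D, B, C, F, G, A, E]

Answer: [D, B, C, F, G, A, E]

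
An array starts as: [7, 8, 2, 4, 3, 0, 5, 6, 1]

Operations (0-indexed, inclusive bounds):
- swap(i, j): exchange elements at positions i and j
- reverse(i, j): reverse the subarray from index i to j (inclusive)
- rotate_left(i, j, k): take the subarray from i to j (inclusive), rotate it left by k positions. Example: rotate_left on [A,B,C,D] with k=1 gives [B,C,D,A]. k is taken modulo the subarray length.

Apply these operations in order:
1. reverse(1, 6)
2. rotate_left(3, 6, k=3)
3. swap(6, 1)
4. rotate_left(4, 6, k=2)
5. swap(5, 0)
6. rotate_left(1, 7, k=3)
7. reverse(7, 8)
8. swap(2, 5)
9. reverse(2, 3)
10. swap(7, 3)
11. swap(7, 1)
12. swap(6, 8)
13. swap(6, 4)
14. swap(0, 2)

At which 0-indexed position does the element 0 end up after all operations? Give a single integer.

Answer: 8

Derivation:
After 1 (reverse(1, 6)): [7, 5, 0, 3, 4, 2, 8, 6, 1]
After 2 (rotate_left(3, 6, k=3)): [7, 5, 0, 8, 3, 4, 2, 6, 1]
After 3 (swap(6, 1)): [7, 2, 0, 8, 3, 4, 5, 6, 1]
After 4 (rotate_left(4, 6, k=2)): [7, 2, 0, 8, 5, 3, 4, 6, 1]
After 5 (swap(5, 0)): [3, 2, 0, 8, 5, 7, 4, 6, 1]
After 6 (rotate_left(1, 7, k=3)): [3, 5, 7, 4, 6, 2, 0, 8, 1]
After 7 (reverse(7, 8)): [3, 5, 7, 4, 6, 2, 0, 1, 8]
After 8 (swap(2, 5)): [3, 5, 2, 4, 6, 7, 0, 1, 8]
After 9 (reverse(2, 3)): [3, 5, 4, 2, 6, 7, 0, 1, 8]
After 10 (swap(7, 3)): [3, 5, 4, 1, 6, 7, 0, 2, 8]
After 11 (swap(7, 1)): [3, 2, 4, 1, 6, 7, 0, 5, 8]
After 12 (swap(6, 8)): [3, 2, 4, 1, 6, 7, 8, 5, 0]
After 13 (swap(6, 4)): [3, 2, 4, 1, 8, 7, 6, 5, 0]
After 14 (swap(0, 2)): [4, 2, 3, 1, 8, 7, 6, 5, 0]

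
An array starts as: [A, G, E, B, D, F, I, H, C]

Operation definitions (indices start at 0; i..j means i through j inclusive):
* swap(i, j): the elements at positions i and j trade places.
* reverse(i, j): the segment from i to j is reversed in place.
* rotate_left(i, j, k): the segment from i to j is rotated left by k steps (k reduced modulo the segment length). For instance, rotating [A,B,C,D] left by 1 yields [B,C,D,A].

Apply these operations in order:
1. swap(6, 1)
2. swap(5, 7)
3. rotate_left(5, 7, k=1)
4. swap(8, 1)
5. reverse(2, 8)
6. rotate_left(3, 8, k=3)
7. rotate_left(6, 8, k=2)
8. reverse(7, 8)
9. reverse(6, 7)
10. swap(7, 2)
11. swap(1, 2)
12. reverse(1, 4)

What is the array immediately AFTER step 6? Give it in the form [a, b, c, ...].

After 1 (swap(6, 1)): [A, I, E, B, D, F, G, H, C]
After 2 (swap(5, 7)): [A, I, E, B, D, H, G, F, C]
After 3 (rotate_left(5, 7, k=1)): [A, I, E, B, D, G, F, H, C]
After 4 (swap(8, 1)): [A, C, E, B, D, G, F, H, I]
After 5 (reverse(2, 8)): [A, C, I, H, F, G, D, B, E]
After 6 (rotate_left(3, 8, k=3)): [A, C, I, D, B, E, H, F, G]

Answer: [A, C, I, D, B, E, H, F, G]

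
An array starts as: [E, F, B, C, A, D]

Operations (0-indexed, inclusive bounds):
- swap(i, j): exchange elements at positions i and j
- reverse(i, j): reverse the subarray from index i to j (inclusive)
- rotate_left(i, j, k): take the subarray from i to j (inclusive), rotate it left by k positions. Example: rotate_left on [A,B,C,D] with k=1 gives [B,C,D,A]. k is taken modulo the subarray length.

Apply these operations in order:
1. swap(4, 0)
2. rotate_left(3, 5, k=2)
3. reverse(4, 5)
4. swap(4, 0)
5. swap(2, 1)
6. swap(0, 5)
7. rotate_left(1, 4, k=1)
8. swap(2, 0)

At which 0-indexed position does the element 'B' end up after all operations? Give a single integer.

After 1 (swap(4, 0)): [A, F, B, C, E, D]
After 2 (rotate_left(3, 5, k=2)): [A, F, B, D, C, E]
After 3 (reverse(4, 5)): [A, F, B, D, E, C]
After 4 (swap(4, 0)): [E, F, B, D, A, C]
After 5 (swap(2, 1)): [E, B, F, D, A, C]
After 6 (swap(0, 5)): [C, B, F, D, A, E]
After 7 (rotate_left(1, 4, k=1)): [C, F, D, A, B, E]
After 8 (swap(2, 0)): [D, F, C, A, B, E]

Answer: 4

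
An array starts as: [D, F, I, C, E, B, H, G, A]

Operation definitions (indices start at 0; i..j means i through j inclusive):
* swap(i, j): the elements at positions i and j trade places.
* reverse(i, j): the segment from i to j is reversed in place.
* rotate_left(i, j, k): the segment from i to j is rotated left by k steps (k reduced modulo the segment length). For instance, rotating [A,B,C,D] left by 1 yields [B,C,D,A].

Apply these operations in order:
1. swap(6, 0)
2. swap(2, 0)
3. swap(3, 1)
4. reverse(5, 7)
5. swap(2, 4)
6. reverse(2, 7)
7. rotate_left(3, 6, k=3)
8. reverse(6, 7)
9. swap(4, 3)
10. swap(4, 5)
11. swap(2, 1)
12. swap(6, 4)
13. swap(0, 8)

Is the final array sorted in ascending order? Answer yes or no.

After 1 (swap(6, 0)): [H, F, I, C, E, B, D, G, A]
After 2 (swap(2, 0)): [I, F, H, C, E, B, D, G, A]
After 3 (swap(3, 1)): [I, C, H, F, E, B, D, G, A]
After 4 (reverse(5, 7)): [I, C, H, F, E, G, D, B, A]
After 5 (swap(2, 4)): [I, C, E, F, H, G, D, B, A]
After 6 (reverse(2, 7)): [I, C, B, D, G, H, F, E, A]
After 7 (rotate_left(3, 6, k=3)): [I, C, B, F, D, G, H, E, A]
After 8 (reverse(6, 7)): [I, C, B, F, D, G, E, H, A]
After 9 (swap(4, 3)): [I, C, B, D, F, G, E, H, A]
After 10 (swap(4, 5)): [I, C, B, D, G, F, E, H, A]
After 11 (swap(2, 1)): [I, B, C, D, G, F, E, H, A]
After 12 (swap(6, 4)): [I, B, C, D, E, F, G, H, A]
After 13 (swap(0, 8)): [A, B, C, D, E, F, G, H, I]

Answer: yes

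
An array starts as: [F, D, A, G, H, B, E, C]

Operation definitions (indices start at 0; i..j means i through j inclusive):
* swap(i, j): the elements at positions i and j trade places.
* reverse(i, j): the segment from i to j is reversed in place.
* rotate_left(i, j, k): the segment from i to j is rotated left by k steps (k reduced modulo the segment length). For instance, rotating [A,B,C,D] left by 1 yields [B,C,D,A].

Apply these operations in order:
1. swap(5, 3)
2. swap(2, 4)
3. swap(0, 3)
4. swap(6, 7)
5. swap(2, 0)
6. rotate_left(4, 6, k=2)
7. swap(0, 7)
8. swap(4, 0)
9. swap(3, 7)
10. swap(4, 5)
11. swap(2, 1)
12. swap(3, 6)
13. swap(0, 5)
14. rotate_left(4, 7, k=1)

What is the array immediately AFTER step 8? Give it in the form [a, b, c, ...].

After 1 (swap(5, 3)): [F, D, A, B, H, G, E, C]
After 2 (swap(2, 4)): [F, D, H, B, A, G, E, C]
After 3 (swap(0, 3)): [B, D, H, F, A, G, E, C]
After 4 (swap(6, 7)): [B, D, H, F, A, G, C, E]
After 5 (swap(2, 0)): [H, D, B, F, A, G, C, E]
After 6 (rotate_left(4, 6, k=2)): [H, D, B, F, C, A, G, E]
After 7 (swap(0, 7)): [E, D, B, F, C, A, G, H]
After 8 (swap(4, 0)): [C, D, B, F, E, A, G, H]

Answer: [C, D, B, F, E, A, G, H]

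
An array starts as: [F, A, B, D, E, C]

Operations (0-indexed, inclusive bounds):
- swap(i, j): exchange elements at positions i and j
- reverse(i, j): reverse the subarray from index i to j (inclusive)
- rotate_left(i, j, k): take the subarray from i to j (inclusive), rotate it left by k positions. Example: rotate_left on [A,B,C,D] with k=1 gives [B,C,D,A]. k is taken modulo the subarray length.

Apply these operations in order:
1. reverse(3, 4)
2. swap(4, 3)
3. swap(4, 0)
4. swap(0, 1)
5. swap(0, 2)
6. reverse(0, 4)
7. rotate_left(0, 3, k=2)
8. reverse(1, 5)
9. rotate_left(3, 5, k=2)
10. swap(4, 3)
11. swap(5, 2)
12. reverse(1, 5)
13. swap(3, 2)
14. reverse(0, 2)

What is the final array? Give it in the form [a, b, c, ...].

Answer: [D, B, A, E, F, C]

Derivation:
After 1 (reverse(3, 4)): [F, A, B, E, D, C]
After 2 (swap(4, 3)): [F, A, B, D, E, C]
After 3 (swap(4, 0)): [E, A, B, D, F, C]
After 4 (swap(0, 1)): [A, E, B, D, F, C]
After 5 (swap(0, 2)): [B, E, A, D, F, C]
After 6 (reverse(0, 4)): [F, D, A, E, B, C]
After 7 (rotate_left(0, 3, k=2)): [A, E, F, D, B, C]
After 8 (reverse(1, 5)): [A, C, B, D, F, E]
After 9 (rotate_left(3, 5, k=2)): [A, C, B, E, D, F]
After 10 (swap(4, 3)): [A, C, B, D, E, F]
After 11 (swap(5, 2)): [A, C, F, D, E, B]
After 12 (reverse(1, 5)): [A, B, E, D, F, C]
After 13 (swap(3, 2)): [A, B, D, E, F, C]
After 14 (reverse(0, 2)): [D, B, A, E, F, C]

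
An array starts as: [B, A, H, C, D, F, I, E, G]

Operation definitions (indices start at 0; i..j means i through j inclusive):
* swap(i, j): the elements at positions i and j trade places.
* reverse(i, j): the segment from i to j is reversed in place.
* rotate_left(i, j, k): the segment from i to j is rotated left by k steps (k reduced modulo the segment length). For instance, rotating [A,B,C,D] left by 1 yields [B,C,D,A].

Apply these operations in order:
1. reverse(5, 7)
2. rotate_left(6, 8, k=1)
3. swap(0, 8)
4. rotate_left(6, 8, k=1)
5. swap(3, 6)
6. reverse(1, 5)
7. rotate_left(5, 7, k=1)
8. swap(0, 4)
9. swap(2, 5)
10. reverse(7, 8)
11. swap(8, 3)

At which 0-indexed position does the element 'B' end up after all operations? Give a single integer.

Answer: 6

Derivation:
After 1 (reverse(5, 7)): [B, A, H, C, D, E, I, F, G]
After 2 (rotate_left(6, 8, k=1)): [B, A, H, C, D, E, F, G, I]
After 3 (swap(0, 8)): [I, A, H, C, D, E, F, G, B]
After 4 (rotate_left(6, 8, k=1)): [I, A, H, C, D, E, G, B, F]
After 5 (swap(3, 6)): [I, A, H, G, D, E, C, B, F]
After 6 (reverse(1, 5)): [I, E, D, G, H, A, C, B, F]
After 7 (rotate_left(5, 7, k=1)): [I, E, D, G, H, C, B, A, F]
After 8 (swap(0, 4)): [H, E, D, G, I, C, B, A, F]
After 9 (swap(2, 5)): [H, E, C, G, I, D, B, A, F]
After 10 (reverse(7, 8)): [H, E, C, G, I, D, B, F, A]
After 11 (swap(8, 3)): [H, E, C, A, I, D, B, F, G]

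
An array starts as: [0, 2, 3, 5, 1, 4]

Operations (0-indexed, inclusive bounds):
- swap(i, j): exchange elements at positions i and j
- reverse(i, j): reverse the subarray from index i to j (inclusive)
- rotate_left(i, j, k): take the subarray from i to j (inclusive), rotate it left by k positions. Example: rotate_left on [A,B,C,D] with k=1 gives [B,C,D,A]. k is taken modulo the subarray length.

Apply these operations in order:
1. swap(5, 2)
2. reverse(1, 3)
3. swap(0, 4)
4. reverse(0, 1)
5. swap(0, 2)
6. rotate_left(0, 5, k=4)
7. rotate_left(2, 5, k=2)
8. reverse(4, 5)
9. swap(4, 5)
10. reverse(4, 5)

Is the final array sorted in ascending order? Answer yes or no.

Answer: no

Derivation:
After 1 (swap(5, 2)): [0, 2, 4, 5, 1, 3]
After 2 (reverse(1, 3)): [0, 5, 4, 2, 1, 3]
After 3 (swap(0, 4)): [1, 5, 4, 2, 0, 3]
After 4 (reverse(0, 1)): [5, 1, 4, 2, 0, 3]
After 5 (swap(0, 2)): [4, 1, 5, 2, 0, 3]
After 6 (rotate_left(0, 5, k=4)): [0, 3, 4, 1, 5, 2]
After 7 (rotate_left(2, 5, k=2)): [0, 3, 5, 2, 4, 1]
After 8 (reverse(4, 5)): [0, 3, 5, 2, 1, 4]
After 9 (swap(4, 5)): [0, 3, 5, 2, 4, 1]
After 10 (reverse(4, 5)): [0, 3, 5, 2, 1, 4]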